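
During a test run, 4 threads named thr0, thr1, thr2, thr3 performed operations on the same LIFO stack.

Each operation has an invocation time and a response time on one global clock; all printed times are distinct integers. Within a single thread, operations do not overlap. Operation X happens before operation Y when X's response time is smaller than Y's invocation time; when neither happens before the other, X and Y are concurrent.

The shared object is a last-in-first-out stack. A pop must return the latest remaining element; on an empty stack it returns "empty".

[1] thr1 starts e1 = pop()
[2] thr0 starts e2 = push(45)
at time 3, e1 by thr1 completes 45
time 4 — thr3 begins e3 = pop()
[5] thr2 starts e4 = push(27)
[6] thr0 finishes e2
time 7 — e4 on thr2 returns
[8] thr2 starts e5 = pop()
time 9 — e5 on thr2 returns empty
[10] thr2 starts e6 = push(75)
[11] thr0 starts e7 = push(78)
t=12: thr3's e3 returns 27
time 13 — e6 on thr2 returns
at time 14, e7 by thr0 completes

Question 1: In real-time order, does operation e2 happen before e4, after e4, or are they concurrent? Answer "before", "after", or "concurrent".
concurrent

e2 spans [2,6], e4 spans [5,7]
the intervals overlap in both directions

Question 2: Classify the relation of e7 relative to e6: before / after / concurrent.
concurrent

e7 spans [11,14], e6 spans [10,13]
the intervals overlap in both directions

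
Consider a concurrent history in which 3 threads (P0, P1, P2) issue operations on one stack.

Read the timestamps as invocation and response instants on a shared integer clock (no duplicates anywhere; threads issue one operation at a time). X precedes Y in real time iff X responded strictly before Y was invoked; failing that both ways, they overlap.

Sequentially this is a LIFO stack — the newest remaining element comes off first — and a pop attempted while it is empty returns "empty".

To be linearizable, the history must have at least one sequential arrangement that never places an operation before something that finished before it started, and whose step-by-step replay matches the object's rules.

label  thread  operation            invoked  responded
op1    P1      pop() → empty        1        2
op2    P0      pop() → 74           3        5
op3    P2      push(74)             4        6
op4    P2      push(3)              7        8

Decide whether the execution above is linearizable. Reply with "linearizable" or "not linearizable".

linearizable

one valid linearization: op1, op3, op2, op4
step 1: op1 pop() → empty — stack <>
step 2: op3 push(74) — stack <74>
step 3: op2 pop() → 74 — stack <>
step 4: op4 push(3) — stack <3>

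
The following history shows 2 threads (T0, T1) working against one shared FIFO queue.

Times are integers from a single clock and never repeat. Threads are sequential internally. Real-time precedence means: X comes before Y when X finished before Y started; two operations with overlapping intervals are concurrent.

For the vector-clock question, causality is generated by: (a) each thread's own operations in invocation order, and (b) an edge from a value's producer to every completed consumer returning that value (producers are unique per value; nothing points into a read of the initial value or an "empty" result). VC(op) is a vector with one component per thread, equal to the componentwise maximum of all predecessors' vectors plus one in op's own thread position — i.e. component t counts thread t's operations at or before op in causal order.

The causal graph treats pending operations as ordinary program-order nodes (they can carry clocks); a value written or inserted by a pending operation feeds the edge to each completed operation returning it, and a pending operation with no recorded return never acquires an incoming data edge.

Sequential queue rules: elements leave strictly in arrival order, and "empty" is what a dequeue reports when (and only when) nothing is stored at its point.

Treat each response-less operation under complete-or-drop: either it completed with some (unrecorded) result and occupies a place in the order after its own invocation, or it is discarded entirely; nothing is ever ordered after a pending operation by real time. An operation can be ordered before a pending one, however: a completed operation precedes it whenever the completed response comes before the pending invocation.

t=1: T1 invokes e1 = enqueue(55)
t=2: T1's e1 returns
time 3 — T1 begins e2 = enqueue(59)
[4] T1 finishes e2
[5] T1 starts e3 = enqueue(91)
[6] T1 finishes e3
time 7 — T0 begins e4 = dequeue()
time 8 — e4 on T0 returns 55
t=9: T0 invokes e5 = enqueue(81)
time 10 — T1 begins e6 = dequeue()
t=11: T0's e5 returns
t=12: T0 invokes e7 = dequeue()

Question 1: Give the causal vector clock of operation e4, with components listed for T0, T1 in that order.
Answer: (1, 1)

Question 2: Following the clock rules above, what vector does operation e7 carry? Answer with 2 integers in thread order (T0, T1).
Answer: (3, 1)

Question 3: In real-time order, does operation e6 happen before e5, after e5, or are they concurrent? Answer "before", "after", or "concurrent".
Answer: concurrent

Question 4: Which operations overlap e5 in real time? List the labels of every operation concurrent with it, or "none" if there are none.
Answer: e6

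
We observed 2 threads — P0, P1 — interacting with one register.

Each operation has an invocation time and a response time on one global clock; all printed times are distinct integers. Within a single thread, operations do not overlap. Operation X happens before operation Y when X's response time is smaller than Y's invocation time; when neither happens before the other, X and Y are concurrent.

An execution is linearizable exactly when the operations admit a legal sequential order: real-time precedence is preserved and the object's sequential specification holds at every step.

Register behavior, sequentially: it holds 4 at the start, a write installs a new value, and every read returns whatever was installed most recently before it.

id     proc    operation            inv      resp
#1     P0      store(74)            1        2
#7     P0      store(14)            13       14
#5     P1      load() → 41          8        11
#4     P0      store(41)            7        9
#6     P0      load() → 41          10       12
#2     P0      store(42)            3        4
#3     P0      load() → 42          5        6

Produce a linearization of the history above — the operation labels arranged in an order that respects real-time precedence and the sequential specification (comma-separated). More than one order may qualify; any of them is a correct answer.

#1, #2, #3, #4, #5, #6, #7

after step 1 (#1 store(74)): value 74
after step 2 (#2 store(42)): value 42
after step 3 (#3 load() → 42): value 42
after step 4 (#4 store(41)): value 41
after step 5 (#5 load() → 41): value 41
after step 6 (#6 load() → 41): value 41
after step 7 (#7 store(14)): value 14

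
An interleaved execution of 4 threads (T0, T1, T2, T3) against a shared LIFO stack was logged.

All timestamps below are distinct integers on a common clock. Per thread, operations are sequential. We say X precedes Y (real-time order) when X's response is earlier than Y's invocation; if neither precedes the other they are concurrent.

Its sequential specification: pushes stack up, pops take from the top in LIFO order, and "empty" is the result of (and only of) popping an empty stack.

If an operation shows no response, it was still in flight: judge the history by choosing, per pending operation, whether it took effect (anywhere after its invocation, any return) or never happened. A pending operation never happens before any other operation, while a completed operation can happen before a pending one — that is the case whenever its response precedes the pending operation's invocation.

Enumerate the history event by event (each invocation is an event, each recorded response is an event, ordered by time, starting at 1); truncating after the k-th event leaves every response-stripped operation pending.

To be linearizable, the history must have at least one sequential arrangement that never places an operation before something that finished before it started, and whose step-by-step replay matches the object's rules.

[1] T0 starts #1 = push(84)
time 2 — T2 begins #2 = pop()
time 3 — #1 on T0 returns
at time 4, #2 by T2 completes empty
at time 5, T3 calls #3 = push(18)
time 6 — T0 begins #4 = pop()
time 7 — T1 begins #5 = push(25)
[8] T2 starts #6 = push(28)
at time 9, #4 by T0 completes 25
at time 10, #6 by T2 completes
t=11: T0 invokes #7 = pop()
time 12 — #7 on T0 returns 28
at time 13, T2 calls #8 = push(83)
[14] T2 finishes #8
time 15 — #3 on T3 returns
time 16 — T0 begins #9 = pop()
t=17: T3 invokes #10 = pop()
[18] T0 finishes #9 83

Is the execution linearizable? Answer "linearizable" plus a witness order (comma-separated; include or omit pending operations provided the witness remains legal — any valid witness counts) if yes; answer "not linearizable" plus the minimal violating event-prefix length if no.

1. #2 pop() → empty, leaving stack <>
2. #1 push(84), leaving stack <84>
3. #3 push(18), leaving stack <84,18>
4. #5 push(25) (pending, included), leaving stack <84,18,25>
5. #4 pop() → 25, leaving stack <84,18>
6. #6 push(28), leaving stack <84,18,28>
7. #7 pop() → 28, leaving stack <84,18>
8. #8 push(83), leaving stack <84,18,83>
9. #9 pop() → 83, leaving stack <84,18>

linearizable — witness: #2, #1, #3, #5, #4, #6, #7, #8, #9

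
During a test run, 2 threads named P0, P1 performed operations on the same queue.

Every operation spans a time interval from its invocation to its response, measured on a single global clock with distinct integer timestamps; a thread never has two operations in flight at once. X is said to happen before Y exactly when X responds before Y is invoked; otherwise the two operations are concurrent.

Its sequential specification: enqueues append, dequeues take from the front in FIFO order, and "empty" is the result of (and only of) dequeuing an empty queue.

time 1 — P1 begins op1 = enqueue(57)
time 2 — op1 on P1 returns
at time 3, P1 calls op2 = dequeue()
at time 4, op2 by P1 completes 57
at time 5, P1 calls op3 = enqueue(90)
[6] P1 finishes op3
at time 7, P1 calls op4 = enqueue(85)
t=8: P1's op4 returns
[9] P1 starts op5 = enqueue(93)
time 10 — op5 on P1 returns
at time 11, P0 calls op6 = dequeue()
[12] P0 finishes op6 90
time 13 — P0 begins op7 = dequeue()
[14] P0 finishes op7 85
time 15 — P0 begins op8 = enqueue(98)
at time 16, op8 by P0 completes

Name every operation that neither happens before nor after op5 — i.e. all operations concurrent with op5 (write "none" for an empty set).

overlap test against op5 [9,10]: concurrent iff the interval meets 9..10
op1 [1,2]: before
op2 [3,4]: before
op3 [5,6]: before
op4 [7,8]: before
op6 [11,12]: after
op7 [13,14]: after
op8 [15,16]: after

none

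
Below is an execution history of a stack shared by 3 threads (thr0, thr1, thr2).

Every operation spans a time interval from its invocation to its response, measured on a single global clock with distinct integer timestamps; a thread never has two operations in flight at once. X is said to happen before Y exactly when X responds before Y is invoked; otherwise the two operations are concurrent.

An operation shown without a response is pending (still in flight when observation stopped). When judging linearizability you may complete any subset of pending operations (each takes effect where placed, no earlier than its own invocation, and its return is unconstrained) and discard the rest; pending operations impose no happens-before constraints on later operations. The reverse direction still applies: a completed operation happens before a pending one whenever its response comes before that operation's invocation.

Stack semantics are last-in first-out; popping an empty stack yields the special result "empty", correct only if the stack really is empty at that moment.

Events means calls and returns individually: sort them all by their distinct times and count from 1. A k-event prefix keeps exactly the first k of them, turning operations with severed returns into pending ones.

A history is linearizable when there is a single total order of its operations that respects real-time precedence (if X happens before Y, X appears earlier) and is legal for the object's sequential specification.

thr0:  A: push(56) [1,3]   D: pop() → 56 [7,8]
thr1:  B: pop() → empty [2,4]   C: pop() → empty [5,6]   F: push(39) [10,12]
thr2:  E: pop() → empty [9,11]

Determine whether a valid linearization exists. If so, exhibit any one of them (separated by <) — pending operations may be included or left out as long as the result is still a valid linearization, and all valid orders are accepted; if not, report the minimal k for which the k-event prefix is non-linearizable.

events 1..5 are fine; event 6 — the response of C at time 6 — makes the prefix non-linearizable
the 3 completed operations admit 2 real-time orders; each fails the stack replay
take A, B, C: step 2 already fails, because B pop() → empty cannot occur there
take B, A, C: step 3 already fails, because C pop() → empty cannot occur there

not linearizable — minimal violating prefix: 6 events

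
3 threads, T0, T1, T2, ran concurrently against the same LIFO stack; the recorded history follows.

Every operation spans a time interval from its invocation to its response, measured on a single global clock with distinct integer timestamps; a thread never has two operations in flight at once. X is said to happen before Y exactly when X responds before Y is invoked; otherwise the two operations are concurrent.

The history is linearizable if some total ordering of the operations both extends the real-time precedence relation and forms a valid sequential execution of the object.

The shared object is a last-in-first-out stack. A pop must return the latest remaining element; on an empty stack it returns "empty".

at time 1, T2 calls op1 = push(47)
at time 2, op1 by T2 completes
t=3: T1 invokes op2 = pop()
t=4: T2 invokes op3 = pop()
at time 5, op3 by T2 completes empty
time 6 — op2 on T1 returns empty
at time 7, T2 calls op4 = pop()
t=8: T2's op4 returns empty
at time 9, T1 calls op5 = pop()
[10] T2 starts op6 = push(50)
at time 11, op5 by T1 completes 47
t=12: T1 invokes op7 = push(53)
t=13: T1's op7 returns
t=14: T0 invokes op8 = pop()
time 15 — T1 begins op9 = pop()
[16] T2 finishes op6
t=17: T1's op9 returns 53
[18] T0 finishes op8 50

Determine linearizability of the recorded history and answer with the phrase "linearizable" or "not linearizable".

not linearizable

cut after 5 events: linearizable; cut after 6 events (op2 responds, time 6): not linearizable
all 2 real-time-respecting orders fail — 3 completed LIFO stack operations, no legal replay
for example op1, op2, op3 fails at step 2: op2 pop() → empty is not legal there
for example op1, op3, op2 fails at step 2: op3 pop() → empty is not legal there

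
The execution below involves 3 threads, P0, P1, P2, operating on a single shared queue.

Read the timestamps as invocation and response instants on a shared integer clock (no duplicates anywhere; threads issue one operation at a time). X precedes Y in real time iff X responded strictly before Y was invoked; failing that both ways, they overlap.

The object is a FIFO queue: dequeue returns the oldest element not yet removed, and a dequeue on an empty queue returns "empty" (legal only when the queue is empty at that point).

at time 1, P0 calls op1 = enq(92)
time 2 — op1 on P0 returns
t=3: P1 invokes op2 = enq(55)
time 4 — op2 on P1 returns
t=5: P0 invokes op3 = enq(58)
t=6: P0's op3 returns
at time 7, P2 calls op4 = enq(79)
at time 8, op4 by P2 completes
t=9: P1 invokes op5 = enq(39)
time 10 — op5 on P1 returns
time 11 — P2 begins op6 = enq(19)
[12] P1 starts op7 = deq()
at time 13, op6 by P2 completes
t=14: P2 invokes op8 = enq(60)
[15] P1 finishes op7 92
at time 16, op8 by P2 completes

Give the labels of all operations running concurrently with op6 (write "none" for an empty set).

op7

overlap test against op6 [11,13]: concurrent iff the interval meets 11..13
op1 [1,2]: before
op2 [3,4]: before
op3 [5,6]: before
op4 [7,8]: before
op5 [9,10]: before
op7 [12,15]: concurrent
op8 [14,16]: after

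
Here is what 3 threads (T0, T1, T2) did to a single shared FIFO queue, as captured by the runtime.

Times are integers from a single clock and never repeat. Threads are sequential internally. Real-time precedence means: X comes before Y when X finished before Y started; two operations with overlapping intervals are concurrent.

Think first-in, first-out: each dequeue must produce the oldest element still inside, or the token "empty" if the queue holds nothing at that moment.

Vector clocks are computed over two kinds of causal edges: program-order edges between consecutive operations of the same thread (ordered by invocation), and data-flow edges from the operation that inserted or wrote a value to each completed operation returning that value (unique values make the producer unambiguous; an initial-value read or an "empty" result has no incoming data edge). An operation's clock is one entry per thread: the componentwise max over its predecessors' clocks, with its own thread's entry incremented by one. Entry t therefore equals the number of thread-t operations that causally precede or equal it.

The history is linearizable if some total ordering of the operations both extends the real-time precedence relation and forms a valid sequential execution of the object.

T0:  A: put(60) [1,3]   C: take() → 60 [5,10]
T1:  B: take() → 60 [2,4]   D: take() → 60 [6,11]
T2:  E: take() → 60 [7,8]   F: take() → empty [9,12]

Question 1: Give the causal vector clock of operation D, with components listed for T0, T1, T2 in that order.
Answer: (1, 2, 0)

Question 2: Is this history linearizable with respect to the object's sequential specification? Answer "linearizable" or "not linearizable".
prefix check: 1..7 passes, 1..8 fails once E's time-8 response joins
real-time-consistent orders of the 3 completed operations: 2 — all fail the FIFO queue replay
no completion choice of the 2 pending operations (C, D) rescues it — every subset was tried
sample order A, B, E (pending dropped) stalls at step 3 — E take() → 60 has no legal effect
sample order B, A, E (pending dropped) stalls at step 1 — B take() → 60 has no legal effect

not linearizable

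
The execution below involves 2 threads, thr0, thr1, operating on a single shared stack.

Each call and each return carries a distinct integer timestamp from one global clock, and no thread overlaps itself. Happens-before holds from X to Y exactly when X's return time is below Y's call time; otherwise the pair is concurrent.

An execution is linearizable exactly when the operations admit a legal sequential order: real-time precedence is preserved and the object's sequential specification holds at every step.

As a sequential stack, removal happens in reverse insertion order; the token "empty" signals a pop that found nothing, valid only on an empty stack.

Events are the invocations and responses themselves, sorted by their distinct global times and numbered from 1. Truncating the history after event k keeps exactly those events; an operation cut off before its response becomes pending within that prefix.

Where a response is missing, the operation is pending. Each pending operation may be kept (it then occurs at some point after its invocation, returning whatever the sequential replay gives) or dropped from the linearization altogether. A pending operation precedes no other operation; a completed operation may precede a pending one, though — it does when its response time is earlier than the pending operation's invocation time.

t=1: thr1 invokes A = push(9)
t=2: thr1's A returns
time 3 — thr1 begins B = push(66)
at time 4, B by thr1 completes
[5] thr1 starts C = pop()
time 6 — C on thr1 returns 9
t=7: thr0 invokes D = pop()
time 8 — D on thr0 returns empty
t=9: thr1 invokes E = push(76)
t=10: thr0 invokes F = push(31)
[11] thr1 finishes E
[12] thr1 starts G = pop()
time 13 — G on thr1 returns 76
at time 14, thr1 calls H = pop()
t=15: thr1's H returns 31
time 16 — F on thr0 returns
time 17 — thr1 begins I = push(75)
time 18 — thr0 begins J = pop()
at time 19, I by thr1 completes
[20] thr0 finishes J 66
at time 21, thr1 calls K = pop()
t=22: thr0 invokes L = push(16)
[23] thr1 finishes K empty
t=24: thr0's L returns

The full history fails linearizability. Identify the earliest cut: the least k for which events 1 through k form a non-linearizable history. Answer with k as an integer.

6

one valid order for events 1..5 is A, B:
after step 1 (A push(9)): stack <9>
after step 2 (B push(66)): stack <9,66>
include event 6 — C responding at 6 — and every candidate order breaks
take A, B, C: step 3 already fails, because C pop() → 9 cannot occur there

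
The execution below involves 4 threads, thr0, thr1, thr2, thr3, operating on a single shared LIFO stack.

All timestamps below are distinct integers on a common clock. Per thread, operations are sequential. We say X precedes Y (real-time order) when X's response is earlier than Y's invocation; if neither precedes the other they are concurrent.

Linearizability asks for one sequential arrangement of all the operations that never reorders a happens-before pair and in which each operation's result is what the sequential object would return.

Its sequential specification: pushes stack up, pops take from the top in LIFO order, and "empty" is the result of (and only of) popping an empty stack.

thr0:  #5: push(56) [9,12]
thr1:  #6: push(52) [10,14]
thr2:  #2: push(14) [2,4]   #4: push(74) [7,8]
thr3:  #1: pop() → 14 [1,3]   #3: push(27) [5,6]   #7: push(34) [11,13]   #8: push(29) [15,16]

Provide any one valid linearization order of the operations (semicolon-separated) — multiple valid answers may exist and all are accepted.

#2; #1; #3; #4; #5; #6; #7; #8

step 1: #2 push(14) — stack <14>
step 2: #1 pop() → 14 — stack <>
step 3: #3 push(27) — stack <27>
step 4: #4 push(74) — stack <27,74>
step 5: #5 push(56) — stack <27,74,56>
step 6: #6 push(52) — stack <27,74,56,52>
step 7: #7 push(34) — stack <27,74,56,52,34>
step 8: #8 push(29) — stack <27,74,56,52,34,29>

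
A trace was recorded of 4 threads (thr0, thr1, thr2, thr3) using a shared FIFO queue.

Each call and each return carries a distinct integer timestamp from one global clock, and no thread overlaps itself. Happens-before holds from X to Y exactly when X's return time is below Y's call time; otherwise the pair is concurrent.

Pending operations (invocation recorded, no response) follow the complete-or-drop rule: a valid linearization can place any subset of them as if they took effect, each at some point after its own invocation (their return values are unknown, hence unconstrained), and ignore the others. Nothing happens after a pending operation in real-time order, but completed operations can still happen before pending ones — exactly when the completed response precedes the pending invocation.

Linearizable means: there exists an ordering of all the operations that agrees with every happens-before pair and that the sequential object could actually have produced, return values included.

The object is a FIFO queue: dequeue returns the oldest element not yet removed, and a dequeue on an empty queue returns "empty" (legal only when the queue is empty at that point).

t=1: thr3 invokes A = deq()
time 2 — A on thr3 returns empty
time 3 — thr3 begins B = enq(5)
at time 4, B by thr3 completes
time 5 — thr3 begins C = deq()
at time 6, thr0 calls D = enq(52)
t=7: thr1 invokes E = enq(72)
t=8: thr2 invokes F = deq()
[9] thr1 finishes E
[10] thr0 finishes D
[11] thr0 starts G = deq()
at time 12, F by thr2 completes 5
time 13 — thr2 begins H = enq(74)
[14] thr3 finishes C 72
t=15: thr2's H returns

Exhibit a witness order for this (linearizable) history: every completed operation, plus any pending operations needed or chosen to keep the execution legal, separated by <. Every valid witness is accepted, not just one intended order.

A < B < D < E < F < G < C < H

1. A deq() → empty, leaving queue <>
2. B enq(5), leaving queue <5>
3. D enq(52), leaving queue <5,52>
4. E enq(72), leaving queue <5,52,72>
5. F deq() → 5, leaving queue <52,72>
6. G deq() (pending, included), leaving queue <72>
7. C deq() → 72, leaving queue <>
8. H enq(74), leaving queue <74>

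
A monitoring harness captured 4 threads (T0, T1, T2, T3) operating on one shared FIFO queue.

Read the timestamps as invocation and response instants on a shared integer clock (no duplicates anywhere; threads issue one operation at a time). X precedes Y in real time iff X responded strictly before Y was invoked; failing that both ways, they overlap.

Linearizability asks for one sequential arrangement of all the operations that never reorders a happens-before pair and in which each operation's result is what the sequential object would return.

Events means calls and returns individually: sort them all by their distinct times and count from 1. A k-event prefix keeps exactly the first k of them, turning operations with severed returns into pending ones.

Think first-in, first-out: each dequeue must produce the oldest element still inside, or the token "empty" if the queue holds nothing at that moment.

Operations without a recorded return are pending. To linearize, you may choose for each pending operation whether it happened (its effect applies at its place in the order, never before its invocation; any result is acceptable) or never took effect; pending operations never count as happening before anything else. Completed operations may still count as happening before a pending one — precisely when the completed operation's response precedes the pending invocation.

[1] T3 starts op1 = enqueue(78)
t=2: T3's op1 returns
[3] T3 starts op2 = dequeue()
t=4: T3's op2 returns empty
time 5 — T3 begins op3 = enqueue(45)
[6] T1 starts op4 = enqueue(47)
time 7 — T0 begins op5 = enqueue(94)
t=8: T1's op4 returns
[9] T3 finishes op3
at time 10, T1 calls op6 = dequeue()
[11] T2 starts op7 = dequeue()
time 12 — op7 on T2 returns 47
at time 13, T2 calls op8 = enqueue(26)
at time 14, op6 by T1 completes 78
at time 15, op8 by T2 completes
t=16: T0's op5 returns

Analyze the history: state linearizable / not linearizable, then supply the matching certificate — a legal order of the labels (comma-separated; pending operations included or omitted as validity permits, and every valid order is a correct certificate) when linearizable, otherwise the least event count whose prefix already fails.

already the first 4 events (up to op2's response at time 4) admit no linearization; the first 3 still do
exactly one order of the 2 completed ops respects real time; the FIFO queue replay fails
e.g. op1, op2: illegal at step 2, since op2 dequeue() → empty cannot apply there

not linearizable — minimal violating prefix: 4 events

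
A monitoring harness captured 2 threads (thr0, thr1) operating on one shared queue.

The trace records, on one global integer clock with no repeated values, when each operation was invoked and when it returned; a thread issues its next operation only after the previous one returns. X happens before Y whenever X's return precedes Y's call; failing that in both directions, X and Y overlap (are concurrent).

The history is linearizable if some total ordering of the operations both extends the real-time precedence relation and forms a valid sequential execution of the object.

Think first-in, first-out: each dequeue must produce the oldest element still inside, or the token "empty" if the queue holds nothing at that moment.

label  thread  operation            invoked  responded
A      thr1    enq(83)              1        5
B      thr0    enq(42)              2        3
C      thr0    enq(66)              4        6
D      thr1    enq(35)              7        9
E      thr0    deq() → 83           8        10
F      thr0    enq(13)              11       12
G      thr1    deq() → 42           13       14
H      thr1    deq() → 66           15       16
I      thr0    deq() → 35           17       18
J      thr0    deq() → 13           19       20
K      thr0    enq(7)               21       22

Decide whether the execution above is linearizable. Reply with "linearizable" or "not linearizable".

linearizable

witness order: A, B, C, D, E, F, G, H, I, J, K
after step 1 (A enq(83)): queue <83>
after step 2 (B enq(42)): queue <83,42>
after step 3 (C enq(66)): queue <83,42,66>
after step 4 (D enq(35)): queue <83,42,66,35>
after step 5 (E deq() → 83): queue <42,66,35>
after step 6 (F enq(13)): queue <42,66,35,13>
after step 7 (G deq() → 42): queue <66,35,13>
after step 8 (H deq() → 66): queue <35,13>
after step 9 (I deq() → 35): queue <13>
after step 10 (J deq() → 13): queue <>
after step 11 (K enq(7)): queue <7>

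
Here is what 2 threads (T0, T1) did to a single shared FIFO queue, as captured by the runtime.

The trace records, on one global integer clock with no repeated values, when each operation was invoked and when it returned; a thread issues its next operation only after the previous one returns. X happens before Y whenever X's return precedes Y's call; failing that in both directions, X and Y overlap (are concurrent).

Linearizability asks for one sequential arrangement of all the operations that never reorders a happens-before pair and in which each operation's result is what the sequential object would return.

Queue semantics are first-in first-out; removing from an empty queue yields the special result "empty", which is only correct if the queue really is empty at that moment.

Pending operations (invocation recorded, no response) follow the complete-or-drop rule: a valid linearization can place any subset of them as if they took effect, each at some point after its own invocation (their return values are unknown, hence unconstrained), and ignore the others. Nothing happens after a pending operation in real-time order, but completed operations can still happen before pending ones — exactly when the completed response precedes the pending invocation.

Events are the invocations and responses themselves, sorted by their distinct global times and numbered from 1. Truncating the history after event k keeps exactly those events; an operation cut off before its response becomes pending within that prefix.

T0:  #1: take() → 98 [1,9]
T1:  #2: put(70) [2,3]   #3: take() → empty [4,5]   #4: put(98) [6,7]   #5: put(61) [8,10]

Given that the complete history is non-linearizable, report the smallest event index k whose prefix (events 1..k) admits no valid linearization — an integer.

events 1..8 are linearizable; a witness order is #2, #1, #3, #4:
after step 1 (#2 put(70)): queue <70>
after step 2 (#1 take() (pending, included)): queue <>
after step 3 (#3 take() → empty): queue <>
after step 4 (#4 put(98)): queue <98>
once event 9 joins (#1's response, time 9), exhaustive search finds no witness
completion choices over the 1 pending operation (#5) were checked; none helps
for example #1, #2, #3, #4 (pending dropped) fails at step 1: #1 take() → 98 is not legal there
for example #2, #1, #3, #4 (pending dropped) fails at step 2: #1 take() → 98 is not legal there

9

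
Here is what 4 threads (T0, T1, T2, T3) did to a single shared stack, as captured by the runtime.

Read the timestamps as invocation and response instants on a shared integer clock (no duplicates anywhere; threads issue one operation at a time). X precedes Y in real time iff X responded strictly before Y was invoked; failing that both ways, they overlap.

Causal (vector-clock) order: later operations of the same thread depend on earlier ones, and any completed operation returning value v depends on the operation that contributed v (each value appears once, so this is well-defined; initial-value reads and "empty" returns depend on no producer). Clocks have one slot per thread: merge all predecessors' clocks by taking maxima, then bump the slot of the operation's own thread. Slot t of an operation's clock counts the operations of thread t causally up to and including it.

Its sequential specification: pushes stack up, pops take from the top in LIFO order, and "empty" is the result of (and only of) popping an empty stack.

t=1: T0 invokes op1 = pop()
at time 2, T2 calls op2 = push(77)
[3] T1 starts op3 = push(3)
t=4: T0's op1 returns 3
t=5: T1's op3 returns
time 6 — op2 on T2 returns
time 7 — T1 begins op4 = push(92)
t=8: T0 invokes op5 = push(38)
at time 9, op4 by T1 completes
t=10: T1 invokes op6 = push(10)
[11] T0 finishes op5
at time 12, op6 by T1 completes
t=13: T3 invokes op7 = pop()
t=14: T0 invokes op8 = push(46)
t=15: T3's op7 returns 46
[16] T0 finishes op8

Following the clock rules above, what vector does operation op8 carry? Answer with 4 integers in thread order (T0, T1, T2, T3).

op2, invoked 2, has no incoming edges; only T2's bump applies → (0, 0, 1, 0)
op3, invoked 3, has no incoming edges; only T1's bump applies → (0, 1, 0, 0)
op4, invoked 7, takes VC(op3)=(0, 1, 0, 0) under max, adds 1 for T1 → (0, 2, 0, 0)
op1, invoked 1, takes VC(op3)=(0, 1, 0, 0) under max, adds 1 for T0 → (1, 1, 0, 0)
op6, invoked 10, takes VC(op4)=(0, 2, 0, 0) under max, adds 1 for T1 → (0, 3, 0, 0)
op5, invoked 8, takes VC(op1)=(1, 1, 0, 0) under max, adds 1 for T0 → (2, 1, 0, 0)
op8, invoked 14, takes VC(op5)=(2, 1, 0, 0) under max, adds 1 for T0 → (3, 1, 0, 0)
op7, invoked 13, takes VC(op8)=(3, 1, 0, 0) under max, adds 1 for T3 → (3, 1, 0, 1)
target: VC(op8) = (3, 1, 0, 0)

(3, 1, 0, 0)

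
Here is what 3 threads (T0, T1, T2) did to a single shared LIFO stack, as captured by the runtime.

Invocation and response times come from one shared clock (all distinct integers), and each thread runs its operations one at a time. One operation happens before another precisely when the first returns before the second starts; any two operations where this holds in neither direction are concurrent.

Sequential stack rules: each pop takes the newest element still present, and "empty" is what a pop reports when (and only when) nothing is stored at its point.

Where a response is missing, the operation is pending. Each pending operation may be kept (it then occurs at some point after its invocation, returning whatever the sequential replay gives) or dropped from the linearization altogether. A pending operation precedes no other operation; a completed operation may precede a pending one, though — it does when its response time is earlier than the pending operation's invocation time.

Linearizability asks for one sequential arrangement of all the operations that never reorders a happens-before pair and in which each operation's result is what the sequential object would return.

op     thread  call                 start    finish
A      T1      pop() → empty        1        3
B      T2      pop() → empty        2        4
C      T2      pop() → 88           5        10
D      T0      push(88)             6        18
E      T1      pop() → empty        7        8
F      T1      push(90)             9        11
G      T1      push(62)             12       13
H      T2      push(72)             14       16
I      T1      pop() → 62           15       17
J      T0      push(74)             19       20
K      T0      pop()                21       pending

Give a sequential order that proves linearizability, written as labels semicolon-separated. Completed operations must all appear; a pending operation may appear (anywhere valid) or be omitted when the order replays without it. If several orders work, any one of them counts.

A; B; D; C; E; F; G; I; H; J

1. A pop() → empty, leaving stack <>
2. B pop() → empty, leaving stack <>
3. D push(88), leaving stack <88>
4. C pop() → 88, leaving stack <>
5. E pop() → empty, leaving stack <>
6. F push(90), leaving stack <90>
7. G push(62), leaving stack <90,62>
8. I pop() → 62, leaving stack <90>
9. H push(72), leaving stack <90,72>
10. J push(74), leaving stack <90,72,74>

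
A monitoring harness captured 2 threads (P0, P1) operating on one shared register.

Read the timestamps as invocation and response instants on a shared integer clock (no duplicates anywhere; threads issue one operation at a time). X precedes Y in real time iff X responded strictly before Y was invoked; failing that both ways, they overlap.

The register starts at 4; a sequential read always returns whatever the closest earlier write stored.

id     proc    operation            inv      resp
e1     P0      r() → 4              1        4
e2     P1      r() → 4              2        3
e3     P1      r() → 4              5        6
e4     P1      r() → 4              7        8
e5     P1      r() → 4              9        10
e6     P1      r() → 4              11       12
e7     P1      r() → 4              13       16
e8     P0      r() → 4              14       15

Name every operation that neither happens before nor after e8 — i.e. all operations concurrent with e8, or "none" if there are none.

e8 spans [14,15]: anything still running between times 14 and 15 counts as concurrent
e1 [1,4]: before
e2 [2,3]: before
e3 [5,6]: before
e4 [7,8]: before
e5 [9,10]: before
e6 [11,12]: before
e7 [13,16]: concurrent

e7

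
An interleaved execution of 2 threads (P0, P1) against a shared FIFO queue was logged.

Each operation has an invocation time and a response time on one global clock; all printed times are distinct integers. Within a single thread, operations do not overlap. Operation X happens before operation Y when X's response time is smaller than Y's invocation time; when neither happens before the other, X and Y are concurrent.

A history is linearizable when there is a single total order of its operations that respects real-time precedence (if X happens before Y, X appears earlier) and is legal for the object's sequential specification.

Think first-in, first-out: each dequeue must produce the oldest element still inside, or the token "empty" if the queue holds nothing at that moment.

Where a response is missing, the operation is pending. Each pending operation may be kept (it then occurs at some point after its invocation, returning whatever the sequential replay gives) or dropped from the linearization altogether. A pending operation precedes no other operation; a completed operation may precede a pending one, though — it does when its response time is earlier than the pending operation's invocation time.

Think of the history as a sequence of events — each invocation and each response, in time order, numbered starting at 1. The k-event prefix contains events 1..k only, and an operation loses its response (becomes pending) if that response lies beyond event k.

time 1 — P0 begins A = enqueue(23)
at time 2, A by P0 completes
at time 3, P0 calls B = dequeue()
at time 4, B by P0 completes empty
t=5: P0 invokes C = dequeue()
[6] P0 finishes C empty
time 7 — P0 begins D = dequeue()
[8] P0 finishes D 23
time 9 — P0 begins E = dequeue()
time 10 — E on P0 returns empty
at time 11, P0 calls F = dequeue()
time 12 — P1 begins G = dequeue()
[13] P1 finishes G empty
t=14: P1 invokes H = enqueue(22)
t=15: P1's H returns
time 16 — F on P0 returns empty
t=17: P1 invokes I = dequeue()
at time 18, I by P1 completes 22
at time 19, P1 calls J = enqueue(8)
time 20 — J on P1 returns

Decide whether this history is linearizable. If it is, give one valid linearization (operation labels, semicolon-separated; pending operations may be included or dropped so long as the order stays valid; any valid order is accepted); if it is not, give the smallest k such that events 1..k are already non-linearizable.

cut after 3 events: linearizable; cut after 4 events (B responds, time 4): not linearizable
the completed operations (2 total) allow one real-time order; the FIFO queue replay rejects it
take A, B: step 2 already fails, because B dequeue() → empty cannot occur there

not linearizable — minimal violating prefix: 4 events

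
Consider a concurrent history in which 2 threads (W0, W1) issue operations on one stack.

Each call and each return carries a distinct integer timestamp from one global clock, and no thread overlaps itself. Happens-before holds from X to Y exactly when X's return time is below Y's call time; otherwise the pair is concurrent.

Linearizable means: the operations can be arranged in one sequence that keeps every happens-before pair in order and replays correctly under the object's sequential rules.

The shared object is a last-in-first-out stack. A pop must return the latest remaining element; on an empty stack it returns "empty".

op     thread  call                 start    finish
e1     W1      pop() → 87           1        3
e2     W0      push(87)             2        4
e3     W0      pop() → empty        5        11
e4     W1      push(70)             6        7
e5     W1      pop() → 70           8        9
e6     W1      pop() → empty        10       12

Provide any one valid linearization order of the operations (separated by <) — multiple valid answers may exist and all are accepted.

after step 1 (e2 push(87)): stack <87>
after step 2 (e1 pop() → 87): stack <>
after step 3 (e3 pop() → empty): stack <>
after step 4 (e4 push(70)): stack <70>
after step 5 (e5 pop() → 70): stack <>
after step 6 (e6 pop() → empty): stack <>

e2 < e1 < e3 < e4 < e5 < e6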